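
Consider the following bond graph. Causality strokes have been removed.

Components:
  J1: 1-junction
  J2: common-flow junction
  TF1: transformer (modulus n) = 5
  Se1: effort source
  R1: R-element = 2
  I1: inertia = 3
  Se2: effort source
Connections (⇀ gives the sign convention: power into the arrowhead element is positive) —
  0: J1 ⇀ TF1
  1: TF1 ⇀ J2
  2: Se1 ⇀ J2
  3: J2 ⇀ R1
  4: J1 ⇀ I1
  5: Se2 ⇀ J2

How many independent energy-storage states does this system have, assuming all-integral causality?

b2 stroke at J2  (Se1: effort source, stroke at far end)
b5 stroke at J2  (source Se2 imposes e)
b4 stroke at I1  (prefer integral on I1)
b0 stroke at J1  (common-f at J1 fixed by 4)
b1 stroke at TF1  (through TF1, causality passes straight; one stroke at TF1)
b3 stroke at J2  (common-f at J2 fixed by 1)

1  (I1 all integral)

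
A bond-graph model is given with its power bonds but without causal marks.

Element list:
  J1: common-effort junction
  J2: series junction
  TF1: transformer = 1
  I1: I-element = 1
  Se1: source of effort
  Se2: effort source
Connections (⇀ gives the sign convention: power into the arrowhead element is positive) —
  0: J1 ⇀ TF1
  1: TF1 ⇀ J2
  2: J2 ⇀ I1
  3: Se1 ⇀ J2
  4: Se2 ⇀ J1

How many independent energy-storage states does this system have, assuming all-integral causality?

1  (I1 all integral)

β3 →J2  (source Se1 imposes e)
β4 →J1  (source Se2 imposes e)
β0 →TF1  (common-e at J1 fixed by 4)
β1 →J2  (through TF1, causality passes straight; one stroke at TF1)
β2 →I1  (J2 needs exactly one f-in)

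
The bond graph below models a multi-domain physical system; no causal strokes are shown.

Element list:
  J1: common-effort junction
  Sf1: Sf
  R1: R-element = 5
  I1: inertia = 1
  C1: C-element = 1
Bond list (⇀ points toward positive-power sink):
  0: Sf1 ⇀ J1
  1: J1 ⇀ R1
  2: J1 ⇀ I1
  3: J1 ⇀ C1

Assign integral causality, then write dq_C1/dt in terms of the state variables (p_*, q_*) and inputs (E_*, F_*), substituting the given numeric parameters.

dq_C1/dt = F_Sf1 - p_I1 - q_C1/5

#0 stroke at Sf1  (source Sf1 imposes f)
#2 stroke at I1  (I1 outputs flow p/I1)
#3 stroke at J1  (C1 integral (e out))
#1 stroke at R1  (common-e at J1 fixed by 3)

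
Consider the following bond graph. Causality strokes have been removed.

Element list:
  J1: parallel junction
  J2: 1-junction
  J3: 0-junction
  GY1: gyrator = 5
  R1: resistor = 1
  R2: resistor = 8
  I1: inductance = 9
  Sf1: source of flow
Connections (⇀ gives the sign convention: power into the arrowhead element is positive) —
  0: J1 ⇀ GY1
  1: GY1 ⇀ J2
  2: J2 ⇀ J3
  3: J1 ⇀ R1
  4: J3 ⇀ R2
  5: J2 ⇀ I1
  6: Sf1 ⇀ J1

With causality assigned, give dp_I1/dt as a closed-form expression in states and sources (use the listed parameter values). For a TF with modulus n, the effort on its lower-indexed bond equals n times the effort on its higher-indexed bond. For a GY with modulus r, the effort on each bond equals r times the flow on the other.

#6 |Sf1  (Sf1 (Sf) sets flow on bond)
#5 |I1  (I1: I, integral causality)
#1 |J2  (common-f at J2 fixed by 5)
#2 |J2  (J2 flow already set via bond 5)
#4 |J3  (closing 0-jn rule on J3)
#0 |J1  (GY GY1: same side as bond 1)
#3 |R1  (0-jn J1 has e-setter on 0)

dp_I1/dt = 5*F_Sf1 - 11*p_I1/3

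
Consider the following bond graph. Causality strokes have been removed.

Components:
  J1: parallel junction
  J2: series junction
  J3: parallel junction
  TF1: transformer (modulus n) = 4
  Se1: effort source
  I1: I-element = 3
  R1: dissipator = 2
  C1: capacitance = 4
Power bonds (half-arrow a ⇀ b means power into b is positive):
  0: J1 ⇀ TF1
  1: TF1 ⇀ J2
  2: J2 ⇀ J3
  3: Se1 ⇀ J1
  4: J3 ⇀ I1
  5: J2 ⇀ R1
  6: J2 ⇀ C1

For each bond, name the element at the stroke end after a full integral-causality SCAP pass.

bond 0 →TF1
bond 1 →J2
bond 2 →J3
bond 3 →J1
bond 4 →I1
bond 5 →J2
bond 6 →J2

b3 →J1  (Se1 fixes effort; stroke away)
b0 →TF1  (J1: bond 3 brought effort, rest push out)
b1 →J2  (TF TF1: opposite of bond 0)
b4 →I1  (I1 outputs flow p/I1)
b2 →J3  (J3: last free bond brings effort in)
b5 →J2  (1-jn J2 has f-setter on 2)
b6 →J2  (J2 flow already set via bond 2)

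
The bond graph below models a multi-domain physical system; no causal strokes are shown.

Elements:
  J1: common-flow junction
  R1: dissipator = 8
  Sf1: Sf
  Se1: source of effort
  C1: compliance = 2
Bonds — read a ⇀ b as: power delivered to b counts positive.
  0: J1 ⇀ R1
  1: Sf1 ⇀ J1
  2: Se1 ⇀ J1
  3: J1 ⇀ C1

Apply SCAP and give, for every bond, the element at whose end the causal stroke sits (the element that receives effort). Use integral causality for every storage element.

b1 →Sf1  (Sf1 fixes flow; stroke at Sf1)
b2 →J1  (Se1: effort source, stroke at far end)
b0 →J1  (J1: bond 1 brought flow, rest push out)
b3 →J1  (common-f at J1 fixed by 1)

#0 stroke→J1
#1 stroke→Sf1
#2 stroke→J1
#3 stroke→J1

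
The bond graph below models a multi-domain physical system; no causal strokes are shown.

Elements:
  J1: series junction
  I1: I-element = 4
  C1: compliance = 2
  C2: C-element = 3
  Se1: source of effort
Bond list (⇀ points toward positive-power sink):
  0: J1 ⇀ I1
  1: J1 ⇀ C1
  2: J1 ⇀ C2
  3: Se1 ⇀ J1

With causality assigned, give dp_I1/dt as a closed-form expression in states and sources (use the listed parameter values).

#3 →J1  (Se1 fixes effort; stroke away)
#0 →I1  (I1 integral (f out))
#1 →J1  (J1: bond 0 brought flow, rest push out)
#2 →J1  (J1: bond 0 brought flow, rest push out)

dp_I1/dt = E_Se1 - q_C1/2 - q_C2/3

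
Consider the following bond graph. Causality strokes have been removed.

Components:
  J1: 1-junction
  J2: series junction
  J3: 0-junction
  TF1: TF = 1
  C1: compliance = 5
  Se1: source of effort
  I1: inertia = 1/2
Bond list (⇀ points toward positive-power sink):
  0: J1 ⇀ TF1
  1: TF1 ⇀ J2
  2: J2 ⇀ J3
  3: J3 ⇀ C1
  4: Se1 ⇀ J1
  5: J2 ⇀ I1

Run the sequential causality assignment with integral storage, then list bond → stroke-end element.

b4 stroke→J1  (Se1 fixes effort; stroke away)
b0 stroke→TF1  (J1: last free bond brings flow in)
b1 stroke→J2  (TF1 one-in-one-out from 0)
b3 stroke→J3  (C1 outputs effort q/C1)
b2 stroke→J2  (J3: bond 3 brought effort, rest push out)
b5 stroke→I1  (only one flow-in slot at J2)

bond 0 |TF1
bond 1 |J2
bond 2 |J2
bond 3 |J3
bond 4 |J1
bond 5 |I1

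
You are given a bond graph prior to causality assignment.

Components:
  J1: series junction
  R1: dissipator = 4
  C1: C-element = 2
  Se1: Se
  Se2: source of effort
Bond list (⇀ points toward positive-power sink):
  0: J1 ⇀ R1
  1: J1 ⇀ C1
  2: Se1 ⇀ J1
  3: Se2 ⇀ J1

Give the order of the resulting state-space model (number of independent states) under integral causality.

b2 stroke at J1  (Se1 fixes effort; stroke away)
b3 stroke at J1  (Se2: effort source, stroke at far end)
b1 stroke at J1  (C1: C, integral causality)
b0 stroke at R1  (J1 needs exactly one f-in)

1  (C1 all integral)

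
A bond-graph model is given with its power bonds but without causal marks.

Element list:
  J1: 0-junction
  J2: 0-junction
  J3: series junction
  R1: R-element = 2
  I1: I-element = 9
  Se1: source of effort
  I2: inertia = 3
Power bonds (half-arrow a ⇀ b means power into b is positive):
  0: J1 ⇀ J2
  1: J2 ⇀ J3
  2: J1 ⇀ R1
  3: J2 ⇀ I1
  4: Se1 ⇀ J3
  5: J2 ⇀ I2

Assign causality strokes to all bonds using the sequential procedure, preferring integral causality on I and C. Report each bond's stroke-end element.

b4 stroke→J3  (Se1 (Se) sets effort on bond)
b1 stroke→J2  (J3: last free bond brings flow in)
b0 stroke→J1  (0-jn J2 has e-setter on 1)
b3 stroke→I1  (0-jn J2 has e-setter on 1)
b5 stroke→I2  (0-jn J2 has e-setter on 1)
b2 stroke→R1  (J1: bond 0 brought effort, rest push out)

β0 stroke at J1
β1 stroke at J2
β2 stroke at R1
β3 stroke at I1
β4 stroke at J3
β5 stroke at I2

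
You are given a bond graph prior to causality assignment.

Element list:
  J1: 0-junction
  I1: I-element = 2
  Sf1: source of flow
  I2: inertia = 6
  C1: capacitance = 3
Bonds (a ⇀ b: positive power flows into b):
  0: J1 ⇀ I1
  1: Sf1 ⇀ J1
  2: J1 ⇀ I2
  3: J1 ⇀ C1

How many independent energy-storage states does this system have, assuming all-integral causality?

3  (C1, I1, I2 all integral)

bond 1 stroke→Sf1  (Sf1: flow source, stroke at near end)
bond 0 stroke→I1  (I1 outputs flow p/I1)
bond 2 stroke→I2  (I2 integral (f out))
bond 3 stroke→J1  (J1 needs exactly one e-in)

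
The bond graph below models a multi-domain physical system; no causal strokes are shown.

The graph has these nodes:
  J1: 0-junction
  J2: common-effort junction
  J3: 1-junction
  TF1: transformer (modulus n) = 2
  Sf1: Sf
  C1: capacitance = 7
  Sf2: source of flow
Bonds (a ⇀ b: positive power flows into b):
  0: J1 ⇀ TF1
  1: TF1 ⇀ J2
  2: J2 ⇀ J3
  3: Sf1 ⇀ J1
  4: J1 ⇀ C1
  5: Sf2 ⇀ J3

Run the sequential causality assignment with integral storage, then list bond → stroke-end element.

#0 →TF1
#1 →J2
#2 →J3
#3 →Sf1
#4 →J1
#5 →Sf2

bond 3 stroke→Sf1  (Sf1: flow source, stroke at near end)
bond 5 stroke→Sf2  (Sf2 (Sf) sets flow on bond)
bond 2 stroke→J3  (1-jn J3 has f-setter on 5)
bond 1 stroke→J2  (J2: last free bond brings effort in)
bond 0 stroke→TF1  (through TF1, causality passes straight; one stroke at TF1)
bond 4 stroke→J1  (only one effort-in slot at J1)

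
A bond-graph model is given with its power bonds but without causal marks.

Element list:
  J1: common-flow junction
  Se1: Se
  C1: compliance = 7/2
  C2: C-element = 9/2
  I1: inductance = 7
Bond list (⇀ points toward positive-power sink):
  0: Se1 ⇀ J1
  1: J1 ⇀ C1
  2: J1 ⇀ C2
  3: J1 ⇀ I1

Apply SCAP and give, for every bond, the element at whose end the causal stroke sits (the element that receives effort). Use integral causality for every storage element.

β0 |J1  (Se1 fixes effort; stroke away)
β1 |J1  (C1: C, integral causality)
β2 |J1  (prefer integral on C2)
β3 |I1  (closing 1-jn rule on J1)

#0 stroke at J1
#1 stroke at J1
#2 stroke at J1
#3 stroke at I1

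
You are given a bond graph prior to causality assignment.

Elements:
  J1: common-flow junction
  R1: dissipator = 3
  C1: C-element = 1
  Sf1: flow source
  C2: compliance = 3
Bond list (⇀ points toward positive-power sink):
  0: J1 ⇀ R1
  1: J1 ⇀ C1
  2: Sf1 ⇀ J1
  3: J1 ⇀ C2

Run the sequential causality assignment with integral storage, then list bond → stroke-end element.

b2 stroke at Sf1  (Sf1 fixes flow; stroke at Sf1)
b0 stroke at J1  (J1 flow already set via bond 2)
b1 stroke at J1  (common-f at J1 fixed by 2)
b3 stroke at J1  (common-f at J1 fixed by 2)

#0 stroke→J1
#1 stroke→J1
#2 stroke→Sf1
#3 stroke→J1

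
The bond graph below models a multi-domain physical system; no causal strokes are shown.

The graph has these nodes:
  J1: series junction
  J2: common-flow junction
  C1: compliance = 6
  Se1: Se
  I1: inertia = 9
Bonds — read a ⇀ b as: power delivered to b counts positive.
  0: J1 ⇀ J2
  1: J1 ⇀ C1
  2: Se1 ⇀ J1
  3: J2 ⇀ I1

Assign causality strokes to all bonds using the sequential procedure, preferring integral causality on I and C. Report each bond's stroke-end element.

#0 →J2
#1 →J1
#2 →J1
#3 →I1

b2 |J1  (Se1 (Se) sets effort on bond)
b1 |J1  (C1: C, integral causality)
b0 |J2  (J1 needs exactly one f-in)
b3 |I1  (closing 1-jn rule on J2)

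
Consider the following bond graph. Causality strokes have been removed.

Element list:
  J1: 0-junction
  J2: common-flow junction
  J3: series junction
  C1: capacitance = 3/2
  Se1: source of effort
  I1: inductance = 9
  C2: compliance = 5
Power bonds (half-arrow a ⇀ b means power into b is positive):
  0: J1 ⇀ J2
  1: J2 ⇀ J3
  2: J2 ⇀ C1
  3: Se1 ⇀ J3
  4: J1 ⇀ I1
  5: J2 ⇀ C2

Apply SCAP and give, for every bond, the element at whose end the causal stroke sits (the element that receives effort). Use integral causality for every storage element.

β0 stroke at J1
β1 stroke at J2
β2 stroke at J2
β3 stroke at J3
β4 stroke at I1
β5 stroke at J2

#3 →J3  (source Se1 imposes e)
#1 →J2  (J3: last free bond brings flow in)
#2 →J2  (prefer integral on C1)
#4 →I1  (I1 outputs flow p/I1)
#0 →J1  (J1 needs exactly one e-in)
#5 →J2  (J2 flow already set via bond 0)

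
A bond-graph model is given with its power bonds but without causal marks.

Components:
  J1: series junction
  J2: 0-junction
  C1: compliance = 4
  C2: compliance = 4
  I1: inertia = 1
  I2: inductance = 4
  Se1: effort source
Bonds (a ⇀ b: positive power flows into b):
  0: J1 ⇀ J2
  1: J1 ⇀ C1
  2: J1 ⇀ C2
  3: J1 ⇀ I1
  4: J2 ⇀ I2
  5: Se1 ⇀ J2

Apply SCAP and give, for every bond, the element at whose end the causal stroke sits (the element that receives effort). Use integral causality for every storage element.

bond 5 |J2  (Se1 fixes effort; stroke away)
bond 0 |J1  (J2: bond 5 brought effort, rest push out)
bond 4 |I2  (J2 effort already set via bond 5)
bond 1 |J1  (C1: C, integral causality)
bond 2 |J1  (prefer integral on C2)
bond 3 |I1  (J1 needs exactly one f-in)

#0 →J1
#1 →J1
#2 →J1
#3 →I1
#4 →I2
#5 →J2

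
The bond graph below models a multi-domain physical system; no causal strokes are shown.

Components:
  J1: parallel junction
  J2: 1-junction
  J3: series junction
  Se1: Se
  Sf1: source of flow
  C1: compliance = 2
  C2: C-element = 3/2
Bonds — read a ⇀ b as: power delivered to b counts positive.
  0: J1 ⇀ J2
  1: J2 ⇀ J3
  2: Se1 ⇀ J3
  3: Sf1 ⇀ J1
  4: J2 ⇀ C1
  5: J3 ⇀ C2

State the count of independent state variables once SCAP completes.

2  (C1, C2 all integral)

bond 2 stroke at J3  (Se1 fixes effort; stroke away)
bond 3 stroke at Sf1  (source Sf1 imposes f)
bond 0 stroke at J1  (J1: last free bond brings effort in)
bond 1 stroke at J2  (1-jn J2 has f-setter on 0)
bond 4 stroke at J2  (common-f at J2 fixed by 0)
bond 5 stroke at J3  (common-f at J3 fixed by 1)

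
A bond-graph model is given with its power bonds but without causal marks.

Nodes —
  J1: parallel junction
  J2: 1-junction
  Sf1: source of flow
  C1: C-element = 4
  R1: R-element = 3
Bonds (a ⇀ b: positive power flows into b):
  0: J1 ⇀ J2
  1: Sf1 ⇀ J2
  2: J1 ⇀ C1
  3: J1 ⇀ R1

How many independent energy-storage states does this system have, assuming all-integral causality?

1  (C1 all integral)

bond 1 →Sf1  (Sf1: flow source, stroke at near end)
bond 0 →J2  (common-f at J2 fixed by 1)
bond 2 →J1  (C1 outputs effort q/C1)
bond 3 →R1  (J1: bond 2 brought effort, rest push out)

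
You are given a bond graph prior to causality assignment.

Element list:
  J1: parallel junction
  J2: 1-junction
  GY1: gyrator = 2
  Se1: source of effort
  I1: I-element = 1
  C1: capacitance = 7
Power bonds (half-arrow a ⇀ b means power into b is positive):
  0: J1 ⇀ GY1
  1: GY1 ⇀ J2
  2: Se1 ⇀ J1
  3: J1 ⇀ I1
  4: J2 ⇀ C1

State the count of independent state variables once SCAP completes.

2  (C1, I1 all integral)

bond 2 →J1  (source Se1 imposes e)
bond 0 →GY1  (J1 effort already set via bond 2)
bond 3 →I1  (J1 effort already set via bond 2)
bond 1 →GY1  (GY1 both-in/both-out from 0)
bond 4 →J2  (1-jn J2 has f-setter on 1)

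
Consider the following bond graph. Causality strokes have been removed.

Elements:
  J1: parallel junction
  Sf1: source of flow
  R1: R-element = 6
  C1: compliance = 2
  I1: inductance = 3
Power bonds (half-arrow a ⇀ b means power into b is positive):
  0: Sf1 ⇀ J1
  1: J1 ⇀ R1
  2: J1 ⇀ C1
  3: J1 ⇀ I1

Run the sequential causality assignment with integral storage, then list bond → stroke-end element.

b0 |Sf1
b1 |R1
b2 |J1
b3 |I1

b0 |Sf1  (source Sf1 imposes f)
b2 |J1  (C1 outputs effort q/C1)
b1 |R1  (common-e at J1 fixed by 2)
b3 |I1  (0-jn J1 has e-setter on 2)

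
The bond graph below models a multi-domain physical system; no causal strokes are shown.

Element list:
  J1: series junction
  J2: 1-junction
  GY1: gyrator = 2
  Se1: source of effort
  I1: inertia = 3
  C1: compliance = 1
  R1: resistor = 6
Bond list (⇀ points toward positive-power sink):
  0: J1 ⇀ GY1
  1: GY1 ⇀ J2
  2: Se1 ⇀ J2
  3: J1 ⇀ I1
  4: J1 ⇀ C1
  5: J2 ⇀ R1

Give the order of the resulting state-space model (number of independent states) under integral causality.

β2 stroke→J2  (Se1: effort source, stroke at far end)
β3 stroke→I1  (I1 integral (f out))
β0 stroke→J1  (J1 flow already set via bond 3)
β4 stroke→J1  (common-f at J1 fixed by 3)
β1 stroke→J2  (GY1: gyrator matches bond 0)
β5 stroke→R1  (J2: last free bond brings flow in)

2  (C1, I1 all integral)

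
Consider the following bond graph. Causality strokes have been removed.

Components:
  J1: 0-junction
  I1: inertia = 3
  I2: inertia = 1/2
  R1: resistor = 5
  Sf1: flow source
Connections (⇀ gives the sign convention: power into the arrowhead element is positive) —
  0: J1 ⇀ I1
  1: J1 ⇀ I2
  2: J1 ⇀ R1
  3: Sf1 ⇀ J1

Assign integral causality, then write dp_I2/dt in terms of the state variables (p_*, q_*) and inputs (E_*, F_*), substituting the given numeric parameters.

dp_I2/dt = 5*F_Sf1 - 5*p_I1/3 - 10*p_I2

β3 →Sf1  (Sf1 (Sf) sets flow on bond)
β0 →I1  (I1 integral (f out))
β1 →I2  (prefer integral on I2)
β2 →J1  (only one effort-in slot at J1)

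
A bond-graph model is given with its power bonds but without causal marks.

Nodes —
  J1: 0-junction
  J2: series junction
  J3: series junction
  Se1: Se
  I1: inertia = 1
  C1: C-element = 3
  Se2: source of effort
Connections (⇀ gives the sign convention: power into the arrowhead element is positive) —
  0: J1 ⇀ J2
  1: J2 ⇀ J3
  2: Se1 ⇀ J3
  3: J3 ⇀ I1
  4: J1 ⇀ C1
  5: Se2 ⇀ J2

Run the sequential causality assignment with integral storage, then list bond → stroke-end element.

b0 stroke→J2
b1 stroke→J3
b2 stroke→J3
b3 stroke→I1
b4 stroke→J1
b5 stroke→J2

bond 2 |J3  (Se1 fixes effort; stroke away)
bond 5 |J2  (Se2 fixes effort; stroke away)
bond 3 |I1  (I1 outputs flow p/I1)
bond 1 |J3  (J3: bond 3 brought flow, rest push out)
bond 0 |J2  (J2: bond 1 brought flow, rest push out)
bond 4 |J1  (only one effort-in slot at J1)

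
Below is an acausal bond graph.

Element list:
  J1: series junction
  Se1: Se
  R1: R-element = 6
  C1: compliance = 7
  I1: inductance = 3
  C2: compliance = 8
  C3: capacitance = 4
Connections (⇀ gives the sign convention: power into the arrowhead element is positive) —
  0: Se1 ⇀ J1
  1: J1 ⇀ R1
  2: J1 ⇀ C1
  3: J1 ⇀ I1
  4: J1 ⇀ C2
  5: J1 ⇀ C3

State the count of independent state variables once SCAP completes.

bond 0 →J1  (Se1 (Se) sets effort on bond)
bond 2 →J1  (C1 integral (e out))
bond 3 →I1  (I1: I, integral causality)
bond 1 →J1  (common-f at J1 fixed by 3)
bond 4 →J1  (common-f at J1 fixed by 3)
bond 5 →J1  (common-f at J1 fixed by 3)

4  (C1, C2, C3, I1 all integral)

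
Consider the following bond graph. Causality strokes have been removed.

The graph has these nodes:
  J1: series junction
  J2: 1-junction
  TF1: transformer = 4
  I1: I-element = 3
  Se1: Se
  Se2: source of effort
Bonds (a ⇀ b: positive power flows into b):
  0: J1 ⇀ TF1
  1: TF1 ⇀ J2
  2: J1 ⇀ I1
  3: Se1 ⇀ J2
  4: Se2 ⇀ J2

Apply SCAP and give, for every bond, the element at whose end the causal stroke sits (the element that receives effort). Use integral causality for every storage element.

β3 →J2  (source Se1 imposes e)
β4 →J2  (source Se2 imposes e)
β1 →TF1  (only one flow-in slot at J2)
β0 →J1  (through TF1, causality passes straight; one stroke at TF1)
β2 →I1  (J1 needs exactly one f-in)

b0 |J1
b1 |TF1
b2 |I1
b3 |J2
b4 |J2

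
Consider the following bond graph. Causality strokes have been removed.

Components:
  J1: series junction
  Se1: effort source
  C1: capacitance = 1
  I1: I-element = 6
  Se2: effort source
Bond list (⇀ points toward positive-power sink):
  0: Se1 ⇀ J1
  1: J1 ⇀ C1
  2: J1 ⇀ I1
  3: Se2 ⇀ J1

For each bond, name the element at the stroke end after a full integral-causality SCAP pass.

β0 →J1
β1 →J1
β2 →I1
β3 →J1

b0 stroke→J1  (source Se1 imposes e)
b3 stroke→J1  (source Se2 imposes e)
b1 stroke→J1  (prefer integral on C1)
b2 stroke→I1  (J1: last free bond brings flow in)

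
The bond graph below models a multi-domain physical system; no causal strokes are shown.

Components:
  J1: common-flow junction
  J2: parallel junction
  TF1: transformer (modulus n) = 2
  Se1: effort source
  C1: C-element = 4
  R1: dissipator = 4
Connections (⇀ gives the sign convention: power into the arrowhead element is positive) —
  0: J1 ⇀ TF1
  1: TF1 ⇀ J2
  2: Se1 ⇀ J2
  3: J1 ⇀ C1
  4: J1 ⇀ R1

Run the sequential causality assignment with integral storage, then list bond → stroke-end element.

b0 |J1
b1 |TF1
b2 |J2
b3 |J1
b4 |R1

bond 2 →J2  (Se1 (Se) sets effort on bond)
bond 1 →TF1  (J2 effort already set via bond 2)
bond 0 →J1  (TF1 one-in-one-out from 1)
bond 3 →J1  (C1 integral (e out))
bond 4 →R1  (J1: last free bond brings flow in)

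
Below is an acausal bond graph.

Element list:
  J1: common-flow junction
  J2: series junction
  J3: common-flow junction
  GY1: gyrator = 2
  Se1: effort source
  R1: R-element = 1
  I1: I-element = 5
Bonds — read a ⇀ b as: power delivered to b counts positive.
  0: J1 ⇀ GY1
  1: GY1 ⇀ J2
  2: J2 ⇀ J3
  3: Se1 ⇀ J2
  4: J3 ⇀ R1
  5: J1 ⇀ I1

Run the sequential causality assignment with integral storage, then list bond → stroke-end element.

bond 0 stroke→J1
bond 1 stroke→J2
bond 2 stroke→J3
bond 3 stroke→J2
bond 4 stroke→R1
bond 5 stroke→I1

b3 →J2  (Se1: effort source, stroke at far end)
b5 →I1  (I1 integral (f out))
b0 →J1  (1-jn J1 has f-setter on 5)
b1 →J2  (GY1: gyrator matches bond 0)
b2 →J3  (closing 1-jn rule on J2)
b4 →R1  (J3: last free bond brings flow in)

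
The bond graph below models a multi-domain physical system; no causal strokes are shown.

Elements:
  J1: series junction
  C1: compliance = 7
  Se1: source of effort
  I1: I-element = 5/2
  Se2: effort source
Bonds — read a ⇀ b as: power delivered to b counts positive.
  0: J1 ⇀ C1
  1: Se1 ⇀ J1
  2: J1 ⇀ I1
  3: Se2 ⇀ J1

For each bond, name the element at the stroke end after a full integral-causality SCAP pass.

b0 →J1
b1 →J1
b2 →I1
b3 →J1

β1 |J1  (Se1 fixes effort; stroke away)
β3 |J1  (Se2 (Se) sets effort on bond)
β0 |J1  (prefer integral on C1)
β2 |I1  (only one flow-in slot at J1)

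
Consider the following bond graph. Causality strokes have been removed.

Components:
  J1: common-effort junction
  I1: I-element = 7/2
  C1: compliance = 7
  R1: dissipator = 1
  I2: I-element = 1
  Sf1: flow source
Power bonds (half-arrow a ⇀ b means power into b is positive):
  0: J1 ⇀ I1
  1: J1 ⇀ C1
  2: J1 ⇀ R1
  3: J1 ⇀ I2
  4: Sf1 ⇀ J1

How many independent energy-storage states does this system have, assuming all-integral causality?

β4 stroke→Sf1  (Sf1 (Sf) sets flow on bond)
β0 stroke→I1  (I1: I, integral causality)
β1 stroke→J1  (C1 integral (e out))
β2 stroke→R1  (J1: bond 1 brought effort, rest push out)
β3 stroke→I2  (common-e at J1 fixed by 1)

3  (C1, I1, I2 all integral)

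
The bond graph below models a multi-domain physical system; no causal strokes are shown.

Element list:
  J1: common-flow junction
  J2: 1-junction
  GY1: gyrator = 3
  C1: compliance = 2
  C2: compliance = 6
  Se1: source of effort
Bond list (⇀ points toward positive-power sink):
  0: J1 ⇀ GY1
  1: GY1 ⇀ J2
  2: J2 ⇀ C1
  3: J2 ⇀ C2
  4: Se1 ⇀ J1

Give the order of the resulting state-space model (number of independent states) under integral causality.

b4 stroke→J1  (Se1: effort source, stroke at far end)
b0 stroke→GY1  (only one flow-in slot at J1)
b1 stroke→GY1  (GY1 both-in/both-out from 0)
b2 stroke→J2  (J2 flow already set via bond 1)
b3 stroke→J2  (common-f at J2 fixed by 1)

2  (C1, C2 all integral)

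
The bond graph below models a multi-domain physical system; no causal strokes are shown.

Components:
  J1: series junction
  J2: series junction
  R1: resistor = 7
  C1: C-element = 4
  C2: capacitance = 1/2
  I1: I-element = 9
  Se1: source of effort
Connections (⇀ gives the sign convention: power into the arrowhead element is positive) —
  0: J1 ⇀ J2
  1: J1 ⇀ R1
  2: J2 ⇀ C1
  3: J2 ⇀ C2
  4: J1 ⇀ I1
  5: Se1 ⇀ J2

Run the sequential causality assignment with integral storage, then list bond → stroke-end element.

#5 stroke at J2  (Se1 (Se) sets effort on bond)
#2 stroke at J2  (C1 outputs effort q/C1)
#3 stroke at J2  (C2 outputs effort q/C2)
#0 stroke at J1  (only one flow-in slot at J2)
#4 stroke at I1  (prefer integral on I1)
#1 stroke at J1  (J1: bond 4 brought flow, rest push out)

bond 0 →J1
bond 1 →J1
bond 2 →J2
bond 3 →J2
bond 4 →I1
bond 5 →J2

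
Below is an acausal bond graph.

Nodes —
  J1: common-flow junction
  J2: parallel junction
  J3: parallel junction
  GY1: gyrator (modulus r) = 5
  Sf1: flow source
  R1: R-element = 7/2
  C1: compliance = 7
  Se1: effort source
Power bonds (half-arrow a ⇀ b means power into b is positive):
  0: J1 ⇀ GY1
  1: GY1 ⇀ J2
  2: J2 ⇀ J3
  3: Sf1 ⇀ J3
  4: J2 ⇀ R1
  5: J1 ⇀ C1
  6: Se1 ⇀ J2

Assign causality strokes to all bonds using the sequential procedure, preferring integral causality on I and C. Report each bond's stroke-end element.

β0 stroke at GY1
β1 stroke at GY1
β2 stroke at J3
β3 stroke at Sf1
β4 stroke at R1
β5 stroke at J1
β6 stroke at J2

#3 stroke at Sf1  (source Sf1 imposes f)
#6 stroke at J2  (Se1: effort source, stroke at far end)
#1 stroke at GY1  (J2 effort already set via bond 6)
#2 stroke at J3  (J2: bond 6 brought effort, rest push out)
#4 stroke at R1  (J2 effort already set via bond 6)
#0 stroke at GY1  (GY1: gyrator matches bond 1)
#5 stroke at J1  (common-f at J1 fixed by 0)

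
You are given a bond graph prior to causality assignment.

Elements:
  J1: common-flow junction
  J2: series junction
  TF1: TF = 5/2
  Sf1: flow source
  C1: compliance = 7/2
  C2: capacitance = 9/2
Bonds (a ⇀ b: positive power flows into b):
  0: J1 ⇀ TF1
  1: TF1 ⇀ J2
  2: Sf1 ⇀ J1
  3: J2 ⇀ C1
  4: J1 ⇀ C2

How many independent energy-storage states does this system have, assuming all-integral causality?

β2 stroke→Sf1  (Sf1: flow source, stroke at near end)
β0 stroke→J1  (1-jn J1 has f-setter on 2)
β4 stroke→J1  (J1: bond 2 brought flow, rest push out)
β1 stroke→TF1  (TF1: transformer flips bond 0)
β3 stroke→J2  (common-f at J2 fixed by 1)

2  (C1, C2 all integral)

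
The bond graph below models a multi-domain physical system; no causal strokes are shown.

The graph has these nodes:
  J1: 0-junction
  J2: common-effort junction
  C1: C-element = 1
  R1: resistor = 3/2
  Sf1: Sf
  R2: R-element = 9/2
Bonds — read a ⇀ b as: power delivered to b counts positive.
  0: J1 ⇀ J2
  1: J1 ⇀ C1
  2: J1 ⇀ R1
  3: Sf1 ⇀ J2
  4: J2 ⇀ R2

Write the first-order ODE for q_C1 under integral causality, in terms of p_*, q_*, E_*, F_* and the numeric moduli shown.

bond 3 stroke at Sf1  (Sf1 fixes flow; stroke at Sf1)
bond 1 stroke at J1  (C1: C, integral causality)
bond 0 stroke at J2  (J1: bond 1 brought effort, rest push out)
bond 2 stroke at R1  (J1: bond 1 brought effort, rest push out)
bond 4 stroke at R2  (J2: bond 0 brought effort, rest push out)

dq_C1/dt = F_Sf1 - 8*q_C1/9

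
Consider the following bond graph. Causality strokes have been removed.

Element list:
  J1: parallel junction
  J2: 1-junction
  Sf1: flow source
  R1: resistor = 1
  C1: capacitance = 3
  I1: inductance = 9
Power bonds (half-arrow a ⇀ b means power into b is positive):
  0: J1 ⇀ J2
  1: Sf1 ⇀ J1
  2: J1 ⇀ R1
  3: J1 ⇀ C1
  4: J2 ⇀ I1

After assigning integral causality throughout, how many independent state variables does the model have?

2  (C1, I1 all integral)

β1 |Sf1  (Sf1 (Sf) sets flow on bond)
β3 |J1  (C1 integral (e out))
β0 |J2  (J1 effort already set via bond 3)
β2 |R1  (common-e at J1 fixed by 3)
β4 |I1  (J2: last free bond brings flow in)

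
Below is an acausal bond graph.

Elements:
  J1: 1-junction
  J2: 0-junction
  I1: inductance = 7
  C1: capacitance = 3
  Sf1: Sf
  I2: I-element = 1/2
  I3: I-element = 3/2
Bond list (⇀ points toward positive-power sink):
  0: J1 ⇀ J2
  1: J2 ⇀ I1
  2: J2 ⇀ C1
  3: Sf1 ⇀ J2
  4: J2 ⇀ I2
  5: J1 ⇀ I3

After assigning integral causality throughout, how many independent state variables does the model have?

#3 →Sf1  (source Sf1 imposes f)
#1 →I1  (I1 integral (f out))
#2 →J2  (C1 integral (e out))
#0 →J1  (0-jn J2 has e-setter on 2)
#4 →I2  (common-e at J2 fixed by 2)
#5 →I3  (J1 needs exactly one f-in)

4  (C1, I1, I2, I3 all integral)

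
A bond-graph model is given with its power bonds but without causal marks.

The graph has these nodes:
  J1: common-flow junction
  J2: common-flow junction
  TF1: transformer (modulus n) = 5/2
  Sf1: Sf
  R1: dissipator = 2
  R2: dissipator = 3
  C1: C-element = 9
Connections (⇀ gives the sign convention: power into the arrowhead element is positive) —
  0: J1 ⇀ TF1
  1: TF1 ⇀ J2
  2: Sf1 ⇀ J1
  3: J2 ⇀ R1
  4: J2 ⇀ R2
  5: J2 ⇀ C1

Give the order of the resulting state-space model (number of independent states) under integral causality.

β2 →Sf1  (source Sf1 imposes f)
β0 →J1  (J1 flow already set via bond 2)
β1 →TF1  (TF1: transformer flips bond 0)
β3 →J2  (J2 flow already set via bond 1)
β4 →J2  (1-jn J2 has f-setter on 1)
β5 →J2  (J2: bond 1 brought flow, rest push out)

1  (C1 all integral)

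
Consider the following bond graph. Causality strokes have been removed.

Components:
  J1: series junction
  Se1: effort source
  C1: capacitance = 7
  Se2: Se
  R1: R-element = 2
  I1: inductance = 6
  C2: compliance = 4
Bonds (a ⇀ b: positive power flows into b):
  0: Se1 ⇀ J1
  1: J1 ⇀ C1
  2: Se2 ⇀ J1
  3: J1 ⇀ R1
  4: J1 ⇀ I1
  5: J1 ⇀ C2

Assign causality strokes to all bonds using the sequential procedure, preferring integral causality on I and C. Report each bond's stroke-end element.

β0 stroke→J1
β1 stroke→J1
β2 stroke→J1
β3 stroke→J1
β4 stroke→I1
β5 stroke→J1

β0 stroke at J1  (Se1 fixes effort; stroke away)
β2 stroke at J1  (Se2: effort source, stroke at far end)
β1 stroke at J1  (prefer integral on C1)
β4 stroke at I1  (I1: I, integral causality)
β3 stroke at J1  (1-jn J1 has f-setter on 4)
β5 stroke at J1  (1-jn J1 has f-setter on 4)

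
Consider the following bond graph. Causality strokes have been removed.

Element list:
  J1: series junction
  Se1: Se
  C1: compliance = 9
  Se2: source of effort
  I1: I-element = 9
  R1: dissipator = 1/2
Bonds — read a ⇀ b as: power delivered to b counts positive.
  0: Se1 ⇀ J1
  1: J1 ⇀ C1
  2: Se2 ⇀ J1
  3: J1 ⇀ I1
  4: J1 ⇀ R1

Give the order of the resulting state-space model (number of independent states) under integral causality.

bond 0 stroke at J1  (Se1: effort source, stroke at far end)
bond 2 stroke at J1  (Se2 (Se) sets effort on bond)
bond 1 stroke at J1  (prefer integral on C1)
bond 3 stroke at I1  (I1 integral (f out))
bond 4 stroke at J1  (J1: bond 3 brought flow, rest push out)

2  (C1, I1 all integral)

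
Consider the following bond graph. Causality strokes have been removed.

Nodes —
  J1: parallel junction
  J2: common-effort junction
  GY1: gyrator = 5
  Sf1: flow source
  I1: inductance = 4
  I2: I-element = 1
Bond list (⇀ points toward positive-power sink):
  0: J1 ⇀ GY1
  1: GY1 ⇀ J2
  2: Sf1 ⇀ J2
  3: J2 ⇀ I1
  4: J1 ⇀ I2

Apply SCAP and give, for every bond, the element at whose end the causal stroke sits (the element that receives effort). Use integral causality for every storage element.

#2 stroke→Sf1  (Sf1 (Sf) sets flow on bond)
#3 stroke→I1  (I1 outputs flow p/I1)
#1 stroke→J2  (J2: last free bond brings effort in)
#0 stroke→J1  (GY1: gyrator matches bond 1)
#4 stroke→I2  (J1: bond 0 brought effort, rest push out)

b0 |J1
b1 |J2
b2 |Sf1
b3 |I1
b4 |I2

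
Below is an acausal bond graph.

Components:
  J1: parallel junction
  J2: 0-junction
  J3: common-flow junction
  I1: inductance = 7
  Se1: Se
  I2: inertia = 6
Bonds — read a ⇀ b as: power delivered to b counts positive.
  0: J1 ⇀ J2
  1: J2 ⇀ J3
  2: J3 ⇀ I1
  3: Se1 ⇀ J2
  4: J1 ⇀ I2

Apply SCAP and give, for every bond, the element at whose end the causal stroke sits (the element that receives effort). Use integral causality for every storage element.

b3 stroke→J2  (Se1: effort source, stroke at far end)
b0 stroke→J1  (common-e at J2 fixed by 3)
b1 stroke→J3  (common-e at J2 fixed by 3)
b2 stroke→I1  (closing 1-jn rule on J3)
b4 stroke→I2  (J1 effort already set via bond 0)

#0 →J1
#1 →J3
#2 →I1
#3 →J2
#4 →I2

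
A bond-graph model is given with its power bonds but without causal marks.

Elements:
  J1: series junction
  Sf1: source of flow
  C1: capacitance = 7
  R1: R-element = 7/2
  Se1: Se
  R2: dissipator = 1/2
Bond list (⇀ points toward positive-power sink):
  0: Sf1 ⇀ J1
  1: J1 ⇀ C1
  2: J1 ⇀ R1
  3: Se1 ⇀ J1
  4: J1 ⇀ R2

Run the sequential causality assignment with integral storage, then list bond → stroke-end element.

bond 0 →Sf1
bond 1 →J1
bond 2 →J1
bond 3 →J1
bond 4 →J1

b0 stroke→Sf1  (source Sf1 imposes f)
b3 stroke→J1  (Se1 fixes effort; stroke away)
b1 stroke→J1  (common-f at J1 fixed by 0)
b2 stroke→J1  (1-jn J1 has f-setter on 0)
b4 stroke→J1  (common-f at J1 fixed by 0)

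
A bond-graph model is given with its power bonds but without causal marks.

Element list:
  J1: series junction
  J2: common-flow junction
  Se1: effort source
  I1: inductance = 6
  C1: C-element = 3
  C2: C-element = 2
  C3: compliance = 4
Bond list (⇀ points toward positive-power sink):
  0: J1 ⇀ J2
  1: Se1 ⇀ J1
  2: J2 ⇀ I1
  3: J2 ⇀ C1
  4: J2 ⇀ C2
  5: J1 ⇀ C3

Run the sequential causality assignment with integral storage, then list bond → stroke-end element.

bond 0 |J2
bond 1 |J1
bond 2 |I1
bond 3 |J2
bond 4 |J2
bond 5 |J1

bond 1 →J1  (Se1 fixes effort; stroke away)
bond 2 →I1  (I1: I, integral causality)
bond 0 →J2  (1-jn J2 has f-setter on 2)
bond 3 →J2  (common-f at J2 fixed by 2)
bond 4 →J2  (common-f at J2 fixed by 2)
bond 5 →J1  (common-f at J1 fixed by 0)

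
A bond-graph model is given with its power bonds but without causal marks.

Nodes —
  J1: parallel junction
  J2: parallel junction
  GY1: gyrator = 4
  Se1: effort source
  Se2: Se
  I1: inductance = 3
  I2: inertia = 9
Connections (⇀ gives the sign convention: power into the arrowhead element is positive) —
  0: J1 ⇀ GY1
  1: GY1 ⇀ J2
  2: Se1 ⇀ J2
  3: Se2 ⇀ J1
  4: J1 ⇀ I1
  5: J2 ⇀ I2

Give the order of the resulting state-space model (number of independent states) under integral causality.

#2 |J2  (Se1: effort source, stroke at far end)
#3 |J1  (source Se2 imposes e)
#0 |GY1  (0-jn J1 has e-setter on 3)
#4 |I1  (common-e at J1 fixed by 3)
#1 |GY1  (0-jn J2 has e-setter on 2)
#5 |I2  (J2: bond 2 brought effort, rest push out)

2  (I1, I2 all integral)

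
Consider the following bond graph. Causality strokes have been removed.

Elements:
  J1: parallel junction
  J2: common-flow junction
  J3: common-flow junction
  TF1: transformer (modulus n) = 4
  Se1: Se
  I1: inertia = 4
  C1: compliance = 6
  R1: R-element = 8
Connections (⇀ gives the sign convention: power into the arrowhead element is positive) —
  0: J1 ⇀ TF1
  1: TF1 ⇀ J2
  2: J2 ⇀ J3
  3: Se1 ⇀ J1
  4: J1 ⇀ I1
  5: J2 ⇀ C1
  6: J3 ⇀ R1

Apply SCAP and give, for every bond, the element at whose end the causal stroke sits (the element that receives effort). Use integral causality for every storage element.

#0 stroke at TF1
#1 stroke at J2
#2 stroke at J3
#3 stroke at J1
#4 stroke at I1
#5 stroke at J2
#6 stroke at R1

#3 stroke→J1  (Se1: effort source, stroke at far end)
#0 stroke→TF1  (0-jn J1 has e-setter on 3)
#4 stroke→I1  (J1: bond 3 brought effort, rest push out)
#1 stroke→J2  (through TF1, causality passes straight; one stroke at TF1)
#5 stroke→J2  (C1 integral (e out))
#2 stroke→J3  (only one flow-in slot at J2)
#6 stroke→R1  (only one flow-in slot at J3)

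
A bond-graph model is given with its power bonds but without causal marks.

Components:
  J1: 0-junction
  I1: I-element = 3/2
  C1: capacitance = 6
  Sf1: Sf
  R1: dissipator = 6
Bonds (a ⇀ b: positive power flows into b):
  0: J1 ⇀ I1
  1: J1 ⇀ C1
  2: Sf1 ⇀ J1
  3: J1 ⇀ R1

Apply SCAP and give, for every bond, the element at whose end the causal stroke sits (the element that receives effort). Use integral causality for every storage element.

#2 →Sf1  (Sf1 fixes flow; stroke at Sf1)
#0 →I1  (I1 integral (f out))
#1 →J1  (C1 outputs effort q/C1)
#3 →R1  (J1 effort already set via bond 1)

#0 stroke at I1
#1 stroke at J1
#2 stroke at Sf1
#3 stroke at R1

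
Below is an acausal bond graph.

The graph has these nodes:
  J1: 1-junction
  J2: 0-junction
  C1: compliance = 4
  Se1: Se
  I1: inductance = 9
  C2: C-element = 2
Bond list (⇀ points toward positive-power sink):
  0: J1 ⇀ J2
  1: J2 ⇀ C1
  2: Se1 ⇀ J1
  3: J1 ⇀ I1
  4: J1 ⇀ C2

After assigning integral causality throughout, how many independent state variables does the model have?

β2 stroke→J1  (source Se1 imposes e)
β1 stroke→J2  (C1: C, integral causality)
β0 stroke→J1  (0-jn J2 has e-setter on 1)
β3 stroke→I1  (I1 integral (f out))
β4 stroke→J1  (1-jn J1 has f-setter on 3)

3  (C1, C2, I1 all integral)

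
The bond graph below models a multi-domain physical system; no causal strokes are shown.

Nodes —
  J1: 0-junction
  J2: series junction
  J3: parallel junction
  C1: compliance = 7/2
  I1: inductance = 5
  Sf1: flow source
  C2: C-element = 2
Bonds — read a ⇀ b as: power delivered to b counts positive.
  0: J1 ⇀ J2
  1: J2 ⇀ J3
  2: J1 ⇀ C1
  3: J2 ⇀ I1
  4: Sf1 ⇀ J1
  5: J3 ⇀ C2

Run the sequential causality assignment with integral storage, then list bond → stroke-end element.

b0 |J2
b1 |J2
b2 |J1
b3 |I1
b4 |Sf1
b5 |J3

b4 stroke at Sf1  (Sf1 fixes flow; stroke at Sf1)
b2 stroke at J1  (C1 integral (e out))
b0 stroke at J2  (common-e at J1 fixed by 2)
b3 stroke at I1  (I1 outputs flow p/I1)
b1 stroke at J2  (J2: bond 3 brought flow, rest push out)
b5 stroke at J3  (J3 needs exactly one e-in)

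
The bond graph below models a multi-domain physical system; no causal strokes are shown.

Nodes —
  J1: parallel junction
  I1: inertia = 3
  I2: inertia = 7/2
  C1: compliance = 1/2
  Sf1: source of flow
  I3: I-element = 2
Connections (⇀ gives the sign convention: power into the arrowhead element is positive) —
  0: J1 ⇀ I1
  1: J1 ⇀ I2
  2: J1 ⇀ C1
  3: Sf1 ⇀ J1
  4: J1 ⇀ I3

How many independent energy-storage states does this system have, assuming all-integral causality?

#3 stroke→Sf1  (Sf1 fixes flow; stroke at Sf1)
#0 stroke→I1  (I1 outputs flow p/I1)
#1 stroke→I2  (I2: I, integral causality)
#2 stroke→J1  (C1 outputs effort q/C1)
#4 stroke→I3  (J1: bond 2 brought effort, rest push out)

4  (C1, I1, I2, I3 all integral)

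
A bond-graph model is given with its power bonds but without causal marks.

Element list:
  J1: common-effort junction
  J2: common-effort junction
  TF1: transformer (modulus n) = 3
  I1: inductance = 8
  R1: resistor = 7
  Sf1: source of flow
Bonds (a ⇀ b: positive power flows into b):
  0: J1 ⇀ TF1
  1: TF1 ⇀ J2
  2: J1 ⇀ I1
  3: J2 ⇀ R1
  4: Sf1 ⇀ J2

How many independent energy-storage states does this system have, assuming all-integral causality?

#4 stroke→Sf1  (Sf1 (Sf) sets flow on bond)
#2 stroke→I1  (I1 integral (f out))
#0 stroke→J1  (J1 needs exactly one e-in)
#1 stroke→TF1  (TF TF1: opposite of bond 0)
#3 stroke→J2  (only one effort-in slot at J2)

1  (I1 all integral)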